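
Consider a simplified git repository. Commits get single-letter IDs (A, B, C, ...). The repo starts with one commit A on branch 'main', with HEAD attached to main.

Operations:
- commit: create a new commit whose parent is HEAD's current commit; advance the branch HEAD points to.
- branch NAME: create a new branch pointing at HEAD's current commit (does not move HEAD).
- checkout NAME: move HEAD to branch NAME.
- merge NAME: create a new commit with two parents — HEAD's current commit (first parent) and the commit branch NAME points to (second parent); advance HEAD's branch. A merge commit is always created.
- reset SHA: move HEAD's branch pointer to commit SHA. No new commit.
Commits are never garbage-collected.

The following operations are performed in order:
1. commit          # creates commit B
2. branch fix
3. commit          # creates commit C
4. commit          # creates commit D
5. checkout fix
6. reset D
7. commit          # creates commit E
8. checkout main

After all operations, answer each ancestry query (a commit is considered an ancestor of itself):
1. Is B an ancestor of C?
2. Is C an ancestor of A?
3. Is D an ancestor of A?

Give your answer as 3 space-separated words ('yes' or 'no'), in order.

Answer: yes no no

Derivation:
After op 1 (commit): HEAD=main@B [main=B]
After op 2 (branch): HEAD=main@B [fix=B main=B]
After op 3 (commit): HEAD=main@C [fix=B main=C]
After op 4 (commit): HEAD=main@D [fix=B main=D]
After op 5 (checkout): HEAD=fix@B [fix=B main=D]
After op 6 (reset): HEAD=fix@D [fix=D main=D]
After op 7 (commit): HEAD=fix@E [fix=E main=D]
After op 8 (checkout): HEAD=main@D [fix=E main=D]
ancestors(C) = {A,B,C}; B in? yes
ancestors(A) = {A}; C in? no
ancestors(A) = {A}; D in? no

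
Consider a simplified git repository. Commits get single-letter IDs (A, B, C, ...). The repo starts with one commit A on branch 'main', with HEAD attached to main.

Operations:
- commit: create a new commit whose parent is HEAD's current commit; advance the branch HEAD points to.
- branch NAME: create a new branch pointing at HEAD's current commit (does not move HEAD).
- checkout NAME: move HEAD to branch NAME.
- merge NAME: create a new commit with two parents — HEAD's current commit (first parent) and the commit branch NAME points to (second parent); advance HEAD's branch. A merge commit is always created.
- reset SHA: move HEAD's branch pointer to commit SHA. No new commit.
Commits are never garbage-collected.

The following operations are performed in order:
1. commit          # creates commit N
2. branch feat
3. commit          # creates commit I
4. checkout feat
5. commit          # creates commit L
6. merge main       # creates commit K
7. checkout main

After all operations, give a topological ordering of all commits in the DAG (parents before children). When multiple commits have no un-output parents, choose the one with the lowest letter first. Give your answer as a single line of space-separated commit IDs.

After op 1 (commit): HEAD=main@N [main=N]
After op 2 (branch): HEAD=main@N [feat=N main=N]
After op 3 (commit): HEAD=main@I [feat=N main=I]
After op 4 (checkout): HEAD=feat@N [feat=N main=I]
After op 5 (commit): HEAD=feat@L [feat=L main=I]
After op 6 (merge): HEAD=feat@K [feat=K main=I]
After op 7 (checkout): HEAD=main@I [feat=K main=I]
commit A: parents=[]
commit I: parents=['N']
commit K: parents=['L', 'I']
commit L: parents=['N']
commit N: parents=['A']

Answer: A N I L K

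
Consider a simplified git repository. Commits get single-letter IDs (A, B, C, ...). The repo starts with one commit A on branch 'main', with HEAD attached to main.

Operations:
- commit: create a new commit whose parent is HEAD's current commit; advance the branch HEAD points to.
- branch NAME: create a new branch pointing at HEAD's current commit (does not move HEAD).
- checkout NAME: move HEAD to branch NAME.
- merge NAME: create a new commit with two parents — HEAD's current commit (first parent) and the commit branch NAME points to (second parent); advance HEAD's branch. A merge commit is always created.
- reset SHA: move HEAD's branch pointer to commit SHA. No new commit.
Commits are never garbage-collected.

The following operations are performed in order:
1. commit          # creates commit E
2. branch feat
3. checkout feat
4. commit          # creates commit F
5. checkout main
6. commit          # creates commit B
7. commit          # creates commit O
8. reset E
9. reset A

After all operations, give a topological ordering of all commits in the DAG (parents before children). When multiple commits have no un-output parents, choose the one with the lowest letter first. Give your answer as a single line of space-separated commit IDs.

After op 1 (commit): HEAD=main@E [main=E]
After op 2 (branch): HEAD=main@E [feat=E main=E]
After op 3 (checkout): HEAD=feat@E [feat=E main=E]
After op 4 (commit): HEAD=feat@F [feat=F main=E]
After op 5 (checkout): HEAD=main@E [feat=F main=E]
After op 6 (commit): HEAD=main@B [feat=F main=B]
After op 7 (commit): HEAD=main@O [feat=F main=O]
After op 8 (reset): HEAD=main@E [feat=F main=E]
After op 9 (reset): HEAD=main@A [feat=F main=A]
commit A: parents=[]
commit B: parents=['E']
commit E: parents=['A']
commit F: parents=['E']
commit O: parents=['B']

Answer: A E B F O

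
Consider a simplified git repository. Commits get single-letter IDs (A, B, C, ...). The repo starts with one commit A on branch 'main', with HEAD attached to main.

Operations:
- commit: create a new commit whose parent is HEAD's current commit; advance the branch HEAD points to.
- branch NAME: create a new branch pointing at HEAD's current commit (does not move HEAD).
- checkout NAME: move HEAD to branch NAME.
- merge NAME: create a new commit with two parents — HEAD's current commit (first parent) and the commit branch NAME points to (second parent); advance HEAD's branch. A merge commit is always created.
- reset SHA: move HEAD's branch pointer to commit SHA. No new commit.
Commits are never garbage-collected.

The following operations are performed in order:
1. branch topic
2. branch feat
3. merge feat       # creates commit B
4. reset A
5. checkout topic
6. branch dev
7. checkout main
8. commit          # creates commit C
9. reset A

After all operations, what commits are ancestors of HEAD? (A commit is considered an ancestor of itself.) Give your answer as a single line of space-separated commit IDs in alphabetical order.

Answer: A

Derivation:
After op 1 (branch): HEAD=main@A [main=A topic=A]
After op 2 (branch): HEAD=main@A [feat=A main=A topic=A]
After op 3 (merge): HEAD=main@B [feat=A main=B topic=A]
After op 4 (reset): HEAD=main@A [feat=A main=A topic=A]
After op 5 (checkout): HEAD=topic@A [feat=A main=A topic=A]
After op 6 (branch): HEAD=topic@A [dev=A feat=A main=A topic=A]
After op 7 (checkout): HEAD=main@A [dev=A feat=A main=A topic=A]
After op 8 (commit): HEAD=main@C [dev=A feat=A main=C topic=A]
After op 9 (reset): HEAD=main@A [dev=A feat=A main=A topic=A]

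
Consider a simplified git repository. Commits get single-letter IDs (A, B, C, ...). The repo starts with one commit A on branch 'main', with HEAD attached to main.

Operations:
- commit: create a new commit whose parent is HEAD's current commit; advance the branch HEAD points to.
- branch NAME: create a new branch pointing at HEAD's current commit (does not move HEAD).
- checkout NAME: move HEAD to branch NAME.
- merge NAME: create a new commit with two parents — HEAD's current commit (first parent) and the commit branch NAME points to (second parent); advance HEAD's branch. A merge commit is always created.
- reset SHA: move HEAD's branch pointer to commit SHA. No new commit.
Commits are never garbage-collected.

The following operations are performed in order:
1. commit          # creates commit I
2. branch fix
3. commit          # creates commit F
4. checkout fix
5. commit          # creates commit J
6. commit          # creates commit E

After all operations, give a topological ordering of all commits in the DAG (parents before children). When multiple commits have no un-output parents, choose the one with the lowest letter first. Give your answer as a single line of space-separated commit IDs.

After op 1 (commit): HEAD=main@I [main=I]
After op 2 (branch): HEAD=main@I [fix=I main=I]
After op 3 (commit): HEAD=main@F [fix=I main=F]
After op 4 (checkout): HEAD=fix@I [fix=I main=F]
After op 5 (commit): HEAD=fix@J [fix=J main=F]
After op 6 (commit): HEAD=fix@E [fix=E main=F]
commit A: parents=[]
commit E: parents=['J']
commit F: parents=['I']
commit I: parents=['A']
commit J: parents=['I']

Answer: A I F J E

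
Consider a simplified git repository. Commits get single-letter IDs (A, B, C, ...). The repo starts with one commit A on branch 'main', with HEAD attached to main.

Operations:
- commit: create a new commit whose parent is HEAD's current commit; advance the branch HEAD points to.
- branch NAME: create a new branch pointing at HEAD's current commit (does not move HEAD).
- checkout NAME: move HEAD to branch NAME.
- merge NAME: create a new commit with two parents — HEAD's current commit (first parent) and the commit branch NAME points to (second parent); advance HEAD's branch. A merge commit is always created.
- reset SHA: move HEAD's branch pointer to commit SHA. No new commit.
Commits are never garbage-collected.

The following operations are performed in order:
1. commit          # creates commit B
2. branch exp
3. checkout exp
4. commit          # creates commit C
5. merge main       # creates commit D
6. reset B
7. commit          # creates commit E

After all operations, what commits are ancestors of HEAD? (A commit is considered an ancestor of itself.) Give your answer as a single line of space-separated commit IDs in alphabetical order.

Answer: A B E

Derivation:
After op 1 (commit): HEAD=main@B [main=B]
After op 2 (branch): HEAD=main@B [exp=B main=B]
After op 3 (checkout): HEAD=exp@B [exp=B main=B]
After op 4 (commit): HEAD=exp@C [exp=C main=B]
After op 5 (merge): HEAD=exp@D [exp=D main=B]
After op 6 (reset): HEAD=exp@B [exp=B main=B]
After op 7 (commit): HEAD=exp@E [exp=E main=B]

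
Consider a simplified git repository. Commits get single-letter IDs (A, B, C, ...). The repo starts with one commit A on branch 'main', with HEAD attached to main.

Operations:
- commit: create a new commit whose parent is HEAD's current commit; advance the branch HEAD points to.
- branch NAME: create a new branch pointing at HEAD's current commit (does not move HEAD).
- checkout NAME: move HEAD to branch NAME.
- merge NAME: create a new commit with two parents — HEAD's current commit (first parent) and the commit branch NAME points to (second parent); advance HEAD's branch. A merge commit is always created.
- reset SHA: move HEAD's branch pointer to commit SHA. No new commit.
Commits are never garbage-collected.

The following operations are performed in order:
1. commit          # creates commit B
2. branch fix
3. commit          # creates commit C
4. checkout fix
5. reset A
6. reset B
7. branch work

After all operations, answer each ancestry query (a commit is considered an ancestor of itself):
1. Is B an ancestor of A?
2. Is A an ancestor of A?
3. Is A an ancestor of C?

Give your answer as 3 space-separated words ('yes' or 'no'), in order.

After op 1 (commit): HEAD=main@B [main=B]
After op 2 (branch): HEAD=main@B [fix=B main=B]
After op 3 (commit): HEAD=main@C [fix=B main=C]
After op 4 (checkout): HEAD=fix@B [fix=B main=C]
After op 5 (reset): HEAD=fix@A [fix=A main=C]
After op 6 (reset): HEAD=fix@B [fix=B main=C]
After op 7 (branch): HEAD=fix@B [fix=B main=C work=B]
ancestors(A) = {A}; B in? no
ancestors(A) = {A}; A in? yes
ancestors(C) = {A,B,C}; A in? yes

Answer: no yes yes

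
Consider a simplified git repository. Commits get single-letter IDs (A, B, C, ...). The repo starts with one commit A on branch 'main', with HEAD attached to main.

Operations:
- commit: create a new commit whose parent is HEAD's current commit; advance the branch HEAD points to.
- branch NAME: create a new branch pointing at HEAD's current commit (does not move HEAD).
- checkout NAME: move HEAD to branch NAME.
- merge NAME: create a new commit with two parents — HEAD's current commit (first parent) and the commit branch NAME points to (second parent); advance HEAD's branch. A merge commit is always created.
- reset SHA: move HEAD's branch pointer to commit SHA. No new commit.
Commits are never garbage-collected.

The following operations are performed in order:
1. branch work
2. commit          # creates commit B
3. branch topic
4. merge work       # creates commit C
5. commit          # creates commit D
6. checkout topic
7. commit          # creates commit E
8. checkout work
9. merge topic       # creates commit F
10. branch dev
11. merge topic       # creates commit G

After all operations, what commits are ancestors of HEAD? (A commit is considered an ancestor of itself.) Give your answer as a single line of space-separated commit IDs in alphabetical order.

After op 1 (branch): HEAD=main@A [main=A work=A]
After op 2 (commit): HEAD=main@B [main=B work=A]
After op 3 (branch): HEAD=main@B [main=B topic=B work=A]
After op 4 (merge): HEAD=main@C [main=C topic=B work=A]
After op 5 (commit): HEAD=main@D [main=D topic=B work=A]
After op 6 (checkout): HEAD=topic@B [main=D topic=B work=A]
After op 7 (commit): HEAD=topic@E [main=D topic=E work=A]
After op 8 (checkout): HEAD=work@A [main=D topic=E work=A]
After op 9 (merge): HEAD=work@F [main=D topic=E work=F]
After op 10 (branch): HEAD=work@F [dev=F main=D topic=E work=F]
After op 11 (merge): HEAD=work@G [dev=F main=D topic=E work=G]

Answer: A B E F G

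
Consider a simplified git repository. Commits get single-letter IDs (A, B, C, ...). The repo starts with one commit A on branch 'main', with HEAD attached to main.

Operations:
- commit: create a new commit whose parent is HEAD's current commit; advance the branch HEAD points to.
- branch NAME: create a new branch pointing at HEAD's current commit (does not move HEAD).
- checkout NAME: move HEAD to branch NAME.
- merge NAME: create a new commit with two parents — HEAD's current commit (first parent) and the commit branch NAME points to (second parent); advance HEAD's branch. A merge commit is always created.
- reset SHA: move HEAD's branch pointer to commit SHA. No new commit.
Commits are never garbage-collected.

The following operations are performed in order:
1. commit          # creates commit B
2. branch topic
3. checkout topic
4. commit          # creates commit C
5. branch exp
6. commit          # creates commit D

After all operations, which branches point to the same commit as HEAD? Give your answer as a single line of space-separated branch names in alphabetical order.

Answer: topic

Derivation:
After op 1 (commit): HEAD=main@B [main=B]
After op 2 (branch): HEAD=main@B [main=B topic=B]
After op 3 (checkout): HEAD=topic@B [main=B topic=B]
After op 4 (commit): HEAD=topic@C [main=B topic=C]
After op 5 (branch): HEAD=topic@C [exp=C main=B topic=C]
After op 6 (commit): HEAD=topic@D [exp=C main=B topic=D]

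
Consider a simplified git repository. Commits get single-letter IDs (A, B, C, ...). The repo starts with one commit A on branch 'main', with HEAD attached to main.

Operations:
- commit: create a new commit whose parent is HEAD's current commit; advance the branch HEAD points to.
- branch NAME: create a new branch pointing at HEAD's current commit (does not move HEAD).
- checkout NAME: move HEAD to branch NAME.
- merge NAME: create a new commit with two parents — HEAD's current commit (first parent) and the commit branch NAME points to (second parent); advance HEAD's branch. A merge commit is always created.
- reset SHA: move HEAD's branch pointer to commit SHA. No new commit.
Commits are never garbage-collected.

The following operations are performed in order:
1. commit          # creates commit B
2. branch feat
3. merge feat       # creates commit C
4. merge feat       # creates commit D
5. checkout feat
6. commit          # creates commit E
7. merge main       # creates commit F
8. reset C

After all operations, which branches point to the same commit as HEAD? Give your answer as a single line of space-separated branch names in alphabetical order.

Answer: feat

Derivation:
After op 1 (commit): HEAD=main@B [main=B]
After op 2 (branch): HEAD=main@B [feat=B main=B]
After op 3 (merge): HEAD=main@C [feat=B main=C]
After op 4 (merge): HEAD=main@D [feat=B main=D]
After op 5 (checkout): HEAD=feat@B [feat=B main=D]
After op 6 (commit): HEAD=feat@E [feat=E main=D]
After op 7 (merge): HEAD=feat@F [feat=F main=D]
After op 8 (reset): HEAD=feat@C [feat=C main=D]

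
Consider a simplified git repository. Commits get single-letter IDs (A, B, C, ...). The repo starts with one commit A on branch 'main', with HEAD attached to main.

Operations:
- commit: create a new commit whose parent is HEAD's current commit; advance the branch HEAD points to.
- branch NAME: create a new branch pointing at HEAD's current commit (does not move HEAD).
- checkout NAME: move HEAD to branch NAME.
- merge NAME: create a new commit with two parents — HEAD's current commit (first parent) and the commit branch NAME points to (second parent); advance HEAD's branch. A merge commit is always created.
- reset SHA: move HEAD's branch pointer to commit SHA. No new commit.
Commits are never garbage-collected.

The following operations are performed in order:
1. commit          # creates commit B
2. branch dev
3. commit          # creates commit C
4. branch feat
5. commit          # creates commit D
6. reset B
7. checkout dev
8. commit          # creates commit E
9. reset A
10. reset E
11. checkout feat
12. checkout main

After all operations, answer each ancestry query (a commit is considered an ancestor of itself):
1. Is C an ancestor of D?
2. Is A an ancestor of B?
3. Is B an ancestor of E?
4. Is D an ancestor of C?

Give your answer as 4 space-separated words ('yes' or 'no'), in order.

After op 1 (commit): HEAD=main@B [main=B]
After op 2 (branch): HEAD=main@B [dev=B main=B]
After op 3 (commit): HEAD=main@C [dev=B main=C]
After op 4 (branch): HEAD=main@C [dev=B feat=C main=C]
After op 5 (commit): HEAD=main@D [dev=B feat=C main=D]
After op 6 (reset): HEAD=main@B [dev=B feat=C main=B]
After op 7 (checkout): HEAD=dev@B [dev=B feat=C main=B]
After op 8 (commit): HEAD=dev@E [dev=E feat=C main=B]
After op 9 (reset): HEAD=dev@A [dev=A feat=C main=B]
After op 10 (reset): HEAD=dev@E [dev=E feat=C main=B]
After op 11 (checkout): HEAD=feat@C [dev=E feat=C main=B]
After op 12 (checkout): HEAD=main@B [dev=E feat=C main=B]
ancestors(D) = {A,B,C,D}; C in? yes
ancestors(B) = {A,B}; A in? yes
ancestors(E) = {A,B,E}; B in? yes
ancestors(C) = {A,B,C}; D in? no

Answer: yes yes yes no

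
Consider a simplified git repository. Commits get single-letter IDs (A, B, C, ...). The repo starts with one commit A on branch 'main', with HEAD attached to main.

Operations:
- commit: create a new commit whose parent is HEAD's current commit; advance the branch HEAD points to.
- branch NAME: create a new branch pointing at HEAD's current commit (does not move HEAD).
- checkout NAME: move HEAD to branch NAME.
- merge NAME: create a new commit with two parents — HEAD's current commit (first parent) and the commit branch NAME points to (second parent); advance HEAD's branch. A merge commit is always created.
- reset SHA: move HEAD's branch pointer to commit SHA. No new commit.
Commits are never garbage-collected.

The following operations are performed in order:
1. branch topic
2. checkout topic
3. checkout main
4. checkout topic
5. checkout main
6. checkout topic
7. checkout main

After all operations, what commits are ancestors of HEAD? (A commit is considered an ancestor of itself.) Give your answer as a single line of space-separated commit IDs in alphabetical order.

After op 1 (branch): HEAD=main@A [main=A topic=A]
After op 2 (checkout): HEAD=topic@A [main=A topic=A]
After op 3 (checkout): HEAD=main@A [main=A topic=A]
After op 4 (checkout): HEAD=topic@A [main=A topic=A]
After op 5 (checkout): HEAD=main@A [main=A topic=A]
After op 6 (checkout): HEAD=topic@A [main=A topic=A]
After op 7 (checkout): HEAD=main@A [main=A topic=A]

Answer: A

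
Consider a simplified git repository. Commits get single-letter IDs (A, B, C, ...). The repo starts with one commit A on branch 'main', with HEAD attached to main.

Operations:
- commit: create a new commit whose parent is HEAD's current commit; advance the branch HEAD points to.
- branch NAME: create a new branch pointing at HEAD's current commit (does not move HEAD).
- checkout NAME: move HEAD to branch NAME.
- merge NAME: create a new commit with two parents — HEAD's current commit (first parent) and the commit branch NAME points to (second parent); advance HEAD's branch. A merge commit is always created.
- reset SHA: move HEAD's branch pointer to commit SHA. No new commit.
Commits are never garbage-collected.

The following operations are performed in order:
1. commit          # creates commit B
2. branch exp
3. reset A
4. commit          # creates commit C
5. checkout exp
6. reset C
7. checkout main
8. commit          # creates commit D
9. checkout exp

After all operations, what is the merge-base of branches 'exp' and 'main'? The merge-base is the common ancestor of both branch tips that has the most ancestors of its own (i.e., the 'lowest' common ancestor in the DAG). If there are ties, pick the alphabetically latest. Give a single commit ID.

Answer: C

Derivation:
After op 1 (commit): HEAD=main@B [main=B]
After op 2 (branch): HEAD=main@B [exp=B main=B]
After op 3 (reset): HEAD=main@A [exp=B main=A]
After op 4 (commit): HEAD=main@C [exp=B main=C]
After op 5 (checkout): HEAD=exp@B [exp=B main=C]
After op 6 (reset): HEAD=exp@C [exp=C main=C]
After op 7 (checkout): HEAD=main@C [exp=C main=C]
After op 8 (commit): HEAD=main@D [exp=C main=D]
After op 9 (checkout): HEAD=exp@C [exp=C main=D]
ancestors(exp=C): ['A', 'C']
ancestors(main=D): ['A', 'C', 'D']
common: ['A', 'C']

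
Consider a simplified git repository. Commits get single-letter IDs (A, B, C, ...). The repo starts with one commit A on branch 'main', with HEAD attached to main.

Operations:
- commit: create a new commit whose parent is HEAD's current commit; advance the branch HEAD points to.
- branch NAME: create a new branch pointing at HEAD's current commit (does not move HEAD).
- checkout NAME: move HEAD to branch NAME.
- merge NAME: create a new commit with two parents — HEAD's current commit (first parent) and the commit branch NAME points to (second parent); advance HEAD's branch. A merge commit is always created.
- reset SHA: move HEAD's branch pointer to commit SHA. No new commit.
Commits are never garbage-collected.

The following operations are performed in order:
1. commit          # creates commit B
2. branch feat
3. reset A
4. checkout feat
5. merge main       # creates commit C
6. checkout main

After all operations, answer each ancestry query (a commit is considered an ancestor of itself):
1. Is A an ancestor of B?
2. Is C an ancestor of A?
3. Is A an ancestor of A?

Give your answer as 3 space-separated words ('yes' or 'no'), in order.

Answer: yes no yes

Derivation:
After op 1 (commit): HEAD=main@B [main=B]
After op 2 (branch): HEAD=main@B [feat=B main=B]
After op 3 (reset): HEAD=main@A [feat=B main=A]
After op 4 (checkout): HEAD=feat@B [feat=B main=A]
After op 5 (merge): HEAD=feat@C [feat=C main=A]
After op 6 (checkout): HEAD=main@A [feat=C main=A]
ancestors(B) = {A,B}; A in? yes
ancestors(A) = {A}; C in? no
ancestors(A) = {A}; A in? yes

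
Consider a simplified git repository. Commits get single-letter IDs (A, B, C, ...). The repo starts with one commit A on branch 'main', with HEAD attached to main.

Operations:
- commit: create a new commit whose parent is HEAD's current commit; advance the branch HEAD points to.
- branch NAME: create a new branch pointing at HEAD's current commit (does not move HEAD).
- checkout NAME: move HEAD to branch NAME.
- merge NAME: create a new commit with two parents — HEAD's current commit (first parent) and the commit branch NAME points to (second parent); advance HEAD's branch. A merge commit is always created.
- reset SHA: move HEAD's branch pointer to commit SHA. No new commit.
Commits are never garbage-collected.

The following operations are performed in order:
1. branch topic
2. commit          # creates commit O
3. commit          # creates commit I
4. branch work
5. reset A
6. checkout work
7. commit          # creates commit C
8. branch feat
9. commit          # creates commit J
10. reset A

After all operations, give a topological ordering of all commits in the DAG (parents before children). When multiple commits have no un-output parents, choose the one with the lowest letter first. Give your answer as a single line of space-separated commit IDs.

Answer: A O I C J

Derivation:
After op 1 (branch): HEAD=main@A [main=A topic=A]
After op 2 (commit): HEAD=main@O [main=O topic=A]
After op 3 (commit): HEAD=main@I [main=I topic=A]
After op 4 (branch): HEAD=main@I [main=I topic=A work=I]
After op 5 (reset): HEAD=main@A [main=A topic=A work=I]
After op 6 (checkout): HEAD=work@I [main=A topic=A work=I]
After op 7 (commit): HEAD=work@C [main=A topic=A work=C]
After op 8 (branch): HEAD=work@C [feat=C main=A topic=A work=C]
After op 9 (commit): HEAD=work@J [feat=C main=A topic=A work=J]
After op 10 (reset): HEAD=work@A [feat=C main=A topic=A work=A]
commit A: parents=[]
commit C: parents=['I']
commit I: parents=['O']
commit J: parents=['C']
commit O: parents=['A']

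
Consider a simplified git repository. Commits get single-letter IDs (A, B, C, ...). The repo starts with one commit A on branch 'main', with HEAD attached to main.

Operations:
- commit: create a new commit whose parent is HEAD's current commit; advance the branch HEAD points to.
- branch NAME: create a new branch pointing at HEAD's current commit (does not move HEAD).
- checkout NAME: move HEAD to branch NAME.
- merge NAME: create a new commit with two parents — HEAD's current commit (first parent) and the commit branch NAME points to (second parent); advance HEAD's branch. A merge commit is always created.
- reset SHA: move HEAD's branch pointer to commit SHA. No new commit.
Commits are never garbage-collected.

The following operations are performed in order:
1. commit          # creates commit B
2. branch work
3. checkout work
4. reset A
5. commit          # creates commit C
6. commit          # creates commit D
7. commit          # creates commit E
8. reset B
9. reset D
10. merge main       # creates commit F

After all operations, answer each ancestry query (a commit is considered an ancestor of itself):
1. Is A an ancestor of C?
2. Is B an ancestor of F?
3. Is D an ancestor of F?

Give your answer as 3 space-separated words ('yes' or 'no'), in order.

After op 1 (commit): HEAD=main@B [main=B]
After op 2 (branch): HEAD=main@B [main=B work=B]
After op 3 (checkout): HEAD=work@B [main=B work=B]
After op 4 (reset): HEAD=work@A [main=B work=A]
After op 5 (commit): HEAD=work@C [main=B work=C]
After op 6 (commit): HEAD=work@D [main=B work=D]
After op 7 (commit): HEAD=work@E [main=B work=E]
After op 8 (reset): HEAD=work@B [main=B work=B]
After op 9 (reset): HEAD=work@D [main=B work=D]
After op 10 (merge): HEAD=work@F [main=B work=F]
ancestors(C) = {A,C}; A in? yes
ancestors(F) = {A,B,C,D,F}; B in? yes
ancestors(F) = {A,B,C,D,F}; D in? yes

Answer: yes yes yes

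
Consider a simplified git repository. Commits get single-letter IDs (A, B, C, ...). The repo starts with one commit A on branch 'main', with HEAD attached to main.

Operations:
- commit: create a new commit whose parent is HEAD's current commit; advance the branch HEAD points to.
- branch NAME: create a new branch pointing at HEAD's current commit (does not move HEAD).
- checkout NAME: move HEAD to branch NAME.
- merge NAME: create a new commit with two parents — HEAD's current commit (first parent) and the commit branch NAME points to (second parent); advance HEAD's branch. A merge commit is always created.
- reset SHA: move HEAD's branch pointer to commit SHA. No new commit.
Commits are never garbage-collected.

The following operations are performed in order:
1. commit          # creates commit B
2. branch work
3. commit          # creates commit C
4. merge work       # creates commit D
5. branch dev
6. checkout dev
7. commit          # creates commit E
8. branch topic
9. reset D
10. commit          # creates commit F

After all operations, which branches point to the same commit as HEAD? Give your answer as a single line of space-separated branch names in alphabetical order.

After op 1 (commit): HEAD=main@B [main=B]
After op 2 (branch): HEAD=main@B [main=B work=B]
After op 3 (commit): HEAD=main@C [main=C work=B]
After op 4 (merge): HEAD=main@D [main=D work=B]
After op 5 (branch): HEAD=main@D [dev=D main=D work=B]
After op 6 (checkout): HEAD=dev@D [dev=D main=D work=B]
After op 7 (commit): HEAD=dev@E [dev=E main=D work=B]
After op 8 (branch): HEAD=dev@E [dev=E main=D topic=E work=B]
After op 9 (reset): HEAD=dev@D [dev=D main=D topic=E work=B]
After op 10 (commit): HEAD=dev@F [dev=F main=D topic=E work=B]

Answer: dev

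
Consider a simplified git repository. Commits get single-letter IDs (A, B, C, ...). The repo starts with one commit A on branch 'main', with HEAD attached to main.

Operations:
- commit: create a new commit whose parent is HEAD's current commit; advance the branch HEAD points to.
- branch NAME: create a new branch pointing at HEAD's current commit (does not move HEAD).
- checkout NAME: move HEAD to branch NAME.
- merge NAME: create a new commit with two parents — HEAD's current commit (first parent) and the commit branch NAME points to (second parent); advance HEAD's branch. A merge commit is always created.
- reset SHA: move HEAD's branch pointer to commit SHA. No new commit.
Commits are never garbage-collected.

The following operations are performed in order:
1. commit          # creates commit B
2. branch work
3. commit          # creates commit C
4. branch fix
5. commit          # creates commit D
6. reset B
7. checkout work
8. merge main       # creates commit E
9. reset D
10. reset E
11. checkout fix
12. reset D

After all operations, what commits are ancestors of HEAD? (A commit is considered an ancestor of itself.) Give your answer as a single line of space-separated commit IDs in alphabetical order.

After op 1 (commit): HEAD=main@B [main=B]
After op 2 (branch): HEAD=main@B [main=B work=B]
After op 3 (commit): HEAD=main@C [main=C work=B]
After op 4 (branch): HEAD=main@C [fix=C main=C work=B]
After op 5 (commit): HEAD=main@D [fix=C main=D work=B]
After op 6 (reset): HEAD=main@B [fix=C main=B work=B]
After op 7 (checkout): HEAD=work@B [fix=C main=B work=B]
After op 8 (merge): HEAD=work@E [fix=C main=B work=E]
After op 9 (reset): HEAD=work@D [fix=C main=B work=D]
After op 10 (reset): HEAD=work@E [fix=C main=B work=E]
After op 11 (checkout): HEAD=fix@C [fix=C main=B work=E]
After op 12 (reset): HEAD=fix@D [fix=D main=B work=E]

Answer: A B C D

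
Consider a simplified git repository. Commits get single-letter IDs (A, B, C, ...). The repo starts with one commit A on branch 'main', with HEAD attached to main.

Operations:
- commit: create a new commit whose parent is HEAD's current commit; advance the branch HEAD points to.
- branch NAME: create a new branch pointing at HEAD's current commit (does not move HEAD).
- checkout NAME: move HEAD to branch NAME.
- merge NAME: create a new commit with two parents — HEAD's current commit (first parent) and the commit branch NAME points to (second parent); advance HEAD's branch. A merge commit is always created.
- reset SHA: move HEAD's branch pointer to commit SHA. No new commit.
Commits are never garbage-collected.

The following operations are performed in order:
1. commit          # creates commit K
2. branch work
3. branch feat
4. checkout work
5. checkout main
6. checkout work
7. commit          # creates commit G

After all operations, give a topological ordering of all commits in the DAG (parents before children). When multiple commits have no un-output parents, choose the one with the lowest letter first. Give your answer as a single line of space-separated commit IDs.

After op 1 (commit): HEAD=main@K [main=K]
After op 2 (branch): HEAD=main@K [main=K work=K]
After op 3 (branch): HEAD=main@K [feat=K main=K work=K]
After op 4 (checkout): HEAD=work@K [feat=K main=K work=K]
After op 5 (checkout): HEAD=main@K [feat=K main=K work=K]
After op 6 (checkout): HEAD=work@K [feat=K main=K work=K]
After op 7 (commit): HEAD=work@G [feat=K main=K work=G]
commit A: parents=[]
commit G: parents=['K']
commit K: parents=['A']

Answer: A K G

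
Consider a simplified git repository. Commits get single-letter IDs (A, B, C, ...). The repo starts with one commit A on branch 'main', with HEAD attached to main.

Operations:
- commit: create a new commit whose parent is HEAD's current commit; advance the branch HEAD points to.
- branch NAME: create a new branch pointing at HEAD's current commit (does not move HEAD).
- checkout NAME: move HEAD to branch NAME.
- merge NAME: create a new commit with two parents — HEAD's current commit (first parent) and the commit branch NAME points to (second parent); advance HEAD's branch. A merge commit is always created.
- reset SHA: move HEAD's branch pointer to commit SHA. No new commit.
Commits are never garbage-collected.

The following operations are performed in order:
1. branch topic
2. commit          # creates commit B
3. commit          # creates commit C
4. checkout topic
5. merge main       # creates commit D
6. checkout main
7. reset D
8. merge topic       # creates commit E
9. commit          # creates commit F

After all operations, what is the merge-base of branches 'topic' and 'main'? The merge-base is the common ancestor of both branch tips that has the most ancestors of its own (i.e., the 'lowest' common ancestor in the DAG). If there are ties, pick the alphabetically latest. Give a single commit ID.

After op 1 (branch): HEAD=main@A [main=A topic=A]
After op 2 (commit): HEAD=main@B [main=B topic=A]
After op 3 (commit): HEAD=main@C [main=C topic=A]
After op 4 (checkout): HEAD=topic@A [main=C topic=A]
After op 5 (merge): HEAD=topic@D [main=C topic=D]
After op 6 (checkout): HEAD=main@C [main=C topic=D]
After op 7 (reset): HEAD=main@D [main=D topic=D]
After op 8 (merge): HEAD=main@E [main=E topic=D]
After op 9 (commit): HEAD=main@F [main=F topic=D]
ancestors(topic=D): ['A', 'B', 'C', 'D']
ancestors(main=F): ['A', 'B', 'C', 'D', 'E', 'F']
common: ['A', 'B', 'C', 'D']

Answer: D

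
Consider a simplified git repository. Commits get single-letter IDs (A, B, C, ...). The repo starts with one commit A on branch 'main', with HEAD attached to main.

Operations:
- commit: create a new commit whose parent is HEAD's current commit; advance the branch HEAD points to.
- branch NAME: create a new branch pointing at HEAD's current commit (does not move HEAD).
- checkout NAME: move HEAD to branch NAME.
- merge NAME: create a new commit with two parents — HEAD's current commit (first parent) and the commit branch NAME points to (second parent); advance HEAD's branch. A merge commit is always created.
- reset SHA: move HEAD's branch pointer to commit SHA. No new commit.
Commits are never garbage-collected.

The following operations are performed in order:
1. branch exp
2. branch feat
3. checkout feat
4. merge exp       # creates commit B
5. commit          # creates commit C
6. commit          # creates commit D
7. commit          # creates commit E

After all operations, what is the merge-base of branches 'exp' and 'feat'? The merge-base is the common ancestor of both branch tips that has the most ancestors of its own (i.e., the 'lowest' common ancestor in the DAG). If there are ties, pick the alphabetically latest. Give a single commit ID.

Answer: A

Derivation:
After op 1 (branch): HEAD=main@A [exp=A main=A]
After op 2 (branch): HEAD=main@A [exp=A feat=A main=A]
After op 3 (checkout): HEAD=feat@A [exp=A feat=A main=A]
After op 4 (merge): HEAD=feat@B [exp=A feat=B main=A]
After op 5 (commit): HEAD=feat@C [exp=A feat=C main=A]
After op 6 (commit): HEAD=feat@D [exp=A feat=D main=A]
After op 7 (commit): HEAD=feat@E [exp=A feat=E main=A]
ancestors(exp=A): ['A']
ancestors(feat=E): ['A', 'B', 'C', 'D', 'E']
common: ['A']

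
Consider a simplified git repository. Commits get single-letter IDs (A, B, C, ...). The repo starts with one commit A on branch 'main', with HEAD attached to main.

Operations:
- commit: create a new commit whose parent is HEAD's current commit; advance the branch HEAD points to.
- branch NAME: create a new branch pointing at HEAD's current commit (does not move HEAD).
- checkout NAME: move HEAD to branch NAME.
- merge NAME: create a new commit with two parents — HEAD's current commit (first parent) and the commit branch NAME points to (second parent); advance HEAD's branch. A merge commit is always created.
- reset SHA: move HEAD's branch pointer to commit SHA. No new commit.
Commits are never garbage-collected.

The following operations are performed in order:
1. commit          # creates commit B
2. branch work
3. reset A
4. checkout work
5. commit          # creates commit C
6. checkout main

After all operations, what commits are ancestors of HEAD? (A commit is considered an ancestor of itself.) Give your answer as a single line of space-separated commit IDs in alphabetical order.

After op 1 (commit): HEAD=main@B [main=B]
After op 2 (branch): HEAD=main@B [main=B work=B]
After op 3 (reset): HEAD=main@A [main=A work=B]
After op 4 (checkout): HEAD=work@B [main=A work=B]
After op 5 (commit): HEAD=work@C [main=A work=C]
After op 6 (checkout): HEAD=main@A [main=A work=C]

Answer: A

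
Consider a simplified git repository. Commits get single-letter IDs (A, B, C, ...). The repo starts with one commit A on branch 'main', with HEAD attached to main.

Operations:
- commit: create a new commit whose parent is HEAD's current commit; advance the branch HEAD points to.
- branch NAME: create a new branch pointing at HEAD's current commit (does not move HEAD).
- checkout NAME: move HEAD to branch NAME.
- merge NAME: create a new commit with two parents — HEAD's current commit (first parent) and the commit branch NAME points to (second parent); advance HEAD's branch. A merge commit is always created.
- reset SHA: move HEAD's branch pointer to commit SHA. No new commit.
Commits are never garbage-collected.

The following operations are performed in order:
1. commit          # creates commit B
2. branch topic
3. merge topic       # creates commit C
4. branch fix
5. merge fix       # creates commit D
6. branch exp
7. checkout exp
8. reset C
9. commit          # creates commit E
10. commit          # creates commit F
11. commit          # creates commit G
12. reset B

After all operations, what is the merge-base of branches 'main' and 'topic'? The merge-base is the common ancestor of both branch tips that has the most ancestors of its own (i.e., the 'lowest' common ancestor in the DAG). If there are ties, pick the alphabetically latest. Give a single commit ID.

After op 1 (commit): HEAD=main@B [main=B]
After op 2 (branch): HEAD=main@B [main=B topic=B]
After op 3 (merge): HEAD=main@C [main=C topic=B]
After op 4 (branch): HEAD=main@C [fix=C main=C topic=B]
After op 5 (merge): HEAD=main@D [fix=C main=D topic=B]
After op 6 (branch): HEAD=main@D [exp=D fix=C main=D topic=B]
After op 7 (checkout): HEAD=exp@D [exp=D fix=C main=D topic=B]
After op 8 (reset): HEAD=exp@C [exp=C fix=C main=D topic=B]
After op 9 (commit): HEAD=exp@E [exp=E fix=C main=D topic=B]
After op 10 (commit): HEAD=exp@F [exp=F fix=C main=D topic=B]
After op 11 (commit): HEAD=exp@G [exp=G fix=C main=D topic=B]
After op 12 (reset): HEAD=exp@B [exp=B fix=C main=D topic=B]
ancestors(main=D): ['A', 'B', 'C', 'D']
ancestors(topic=B): ['A', 'B']
common: ['A', 'B']

Answer: B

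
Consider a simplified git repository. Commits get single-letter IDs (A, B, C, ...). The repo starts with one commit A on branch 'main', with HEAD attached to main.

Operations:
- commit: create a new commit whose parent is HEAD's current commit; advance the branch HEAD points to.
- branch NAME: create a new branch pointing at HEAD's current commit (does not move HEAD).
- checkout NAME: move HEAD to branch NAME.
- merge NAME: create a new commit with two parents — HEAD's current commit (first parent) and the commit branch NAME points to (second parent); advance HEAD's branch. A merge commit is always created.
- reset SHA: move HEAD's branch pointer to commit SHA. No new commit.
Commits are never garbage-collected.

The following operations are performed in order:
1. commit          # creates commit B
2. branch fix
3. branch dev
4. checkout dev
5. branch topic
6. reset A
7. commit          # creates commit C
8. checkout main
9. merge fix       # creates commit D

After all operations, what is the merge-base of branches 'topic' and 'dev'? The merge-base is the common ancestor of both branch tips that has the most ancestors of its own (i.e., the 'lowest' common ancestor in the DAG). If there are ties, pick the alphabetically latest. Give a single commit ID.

After op 1 (commit): HEAD=main@B [main=B]
After op 2 (branch): HEAD=main@B [fix=B main=B]
After op 3 (branch): HEAD=main@B [dev=B fix=B main=B]
After op 4 (checkout): HEAD=dev@B [dev=B fix=B main=B]
After op 5 (branch): HEAD=dev@B [dev=B fix=B main=B topic=B]
After op 6 (reset): HEAD=dev@A [dev=A fix=B main=B topic=B]
After op 7 (commit): HEAD=dev@C [dev=C fix=B main=B topic=B]
After op 8 (checkout): HEAD=main@B [dev=C fix=B main=B topic=B]
After op 9 (merge): HEAD=main@D [dev=C fix=B main=D topic=B]
ancestors(topic=B): ['A', 'B']
ancestors(dev=C): ['A', 'C']
common: ['A']

Answer: A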